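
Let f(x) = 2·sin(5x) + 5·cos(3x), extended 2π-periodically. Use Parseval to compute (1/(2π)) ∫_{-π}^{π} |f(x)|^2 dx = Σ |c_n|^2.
Σ |c_n|^2 = 29/2

Expand |f|^2 and use orthogonality of {sin(nx), cos(mx)} on [-π, π]:
  ∫_{-π}^{π} sin(nx)^2 dx = π, ∫ cos(mx)^2 dx = π, and cross terms integrate to 0.
So ∫_{-π}^{π} f(x)^2 dx = 2^2 · π + 5^2 · π = (4 + 25)π.
Divide by 2π: (4 + 25)/2 = 29/2.
By Parseval, this equals Σ |c_n|^2.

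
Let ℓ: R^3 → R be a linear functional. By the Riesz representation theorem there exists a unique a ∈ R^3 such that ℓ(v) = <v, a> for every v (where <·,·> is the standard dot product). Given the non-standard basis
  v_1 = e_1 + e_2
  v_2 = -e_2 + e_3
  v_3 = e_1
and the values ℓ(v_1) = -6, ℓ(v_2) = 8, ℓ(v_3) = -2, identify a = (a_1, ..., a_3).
a = (-2, -4, 4)

Write a = (a_1, ..., a_3) in the standard basis. For each basis vector v_i, ℓ(v_i) = <v_i, a> is a linear equation in the a_j's. Collect the n equations into a matrix system V a = ℓ, where row i of V is v_i (expressed in the standard basis). Since V is invertible (lower-triangular with 1s on the diagonal, up to permutation), solve by back-substitution:
  V =
[[1, 1, 0],
 [0, -1, 1],
 [1, 0, 0]]
  V a = (-6, 8, -2)
Solving gives a = (-2, -4, 4).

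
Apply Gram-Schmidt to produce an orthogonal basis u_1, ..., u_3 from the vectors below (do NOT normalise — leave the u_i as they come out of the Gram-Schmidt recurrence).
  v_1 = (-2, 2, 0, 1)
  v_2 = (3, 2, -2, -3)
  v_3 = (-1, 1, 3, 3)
Orthogonal basis:
  u_1 = (-2, 2, 0, 1)
  u_2 = (17/9, 28/9, -2, -22/9)
  u_3 = (322/209, 223/209, 409/209, 18/19)

Apply the Gram-Schmidt recurrence
  u_1 = v_1
  u_i = v_i − Σ_{j<i} ((v_i · u_j) / (u_j · u_j)) · u_j.

Step by step this gives:
  u_1 = (-2, 2, 0, 1)
  u_2 = (17/9, 28/9, -2, -22/9)
  u_3 = (322/209, 223/209, 409/209, 18/19)

Orthogonality check:
  u_2 · u_1 = 0 (should be 0)
  u_3 · u_1 = 0 (should be 0)
  u_3 · u_2 = 0 (should be 0)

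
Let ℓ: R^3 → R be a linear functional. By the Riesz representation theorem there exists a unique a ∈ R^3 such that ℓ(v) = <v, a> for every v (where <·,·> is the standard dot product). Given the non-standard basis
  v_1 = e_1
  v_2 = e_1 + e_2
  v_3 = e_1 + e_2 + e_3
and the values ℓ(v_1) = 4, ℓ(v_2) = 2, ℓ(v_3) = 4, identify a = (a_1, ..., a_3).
a = (4, -2, 2)

Write a = (a_1, ..., a_3) in the standard basis. For each basis vector v_i, ℓ(v_i) = <v_i, a> is a linear equation in the a_j's. Collect the n equations into a matrix system V a = ℓ, where row i of V is v_i (expressed in the standard basis). Since V is invertible (lower-triangular with 1s on the diagonal, up to permutation), solve by back-substitution:
  V =
[[1, 0, 0],
 [1, 1, 0],
 [1, 1, 1]]
  V a = (4, 2, 4)
Solving gives a = (4, -2, 2).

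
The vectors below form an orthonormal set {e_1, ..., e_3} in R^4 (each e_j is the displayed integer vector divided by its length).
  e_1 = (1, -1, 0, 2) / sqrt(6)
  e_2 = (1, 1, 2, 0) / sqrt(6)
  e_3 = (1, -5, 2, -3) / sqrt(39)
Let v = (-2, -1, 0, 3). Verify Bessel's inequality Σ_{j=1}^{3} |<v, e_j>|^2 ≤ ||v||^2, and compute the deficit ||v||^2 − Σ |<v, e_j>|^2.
Σ |<v, e_j>|^2 = 257/39; ||v||^2 = 14; deficit = 289/39

Write each e_j = u_j / sqrt(<u_j, u_j>) where u_j is the displayed integer vector. Then <v, e_j> = <v, u_j> / sqrt(<u_j, u_j>), so |<v, e_j>|^2 = <v, u_j>^2 / <u_j, u_j>.
Coefficients: <v, e_1> = 5/sqrt(6), <v, e_2> = -3/sqrt(6), <v, e_3> = -6/sqrt(39).
Square and sum: Σ |<v, e_j>|^2 = 257/39.
Compute ||v||^2 = v·v = 14.
Deficit = 14 − 257/39 = 289/39 ≥ 0, confirming Bessel's inequality. (The deficit equals ||v − Σ <v,e_j> e_j||^2, the squared distance from v to span{e_j}.)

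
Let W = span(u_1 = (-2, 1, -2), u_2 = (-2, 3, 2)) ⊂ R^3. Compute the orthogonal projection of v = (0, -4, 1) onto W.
proj_W(v) = (2, -2, 0)

Set up U = [u_1 | ... | u_2] ∈ R^(3×2). The projector onto W = col(U) is P = U (U^T U)^(-1) U^T.
Compute U^T U =
  [9, 3]
  [3, 17],
and U^T v = (-6, -10).
Solve U^T U · c = U^T v for the coefficients: c = (-1/2, -1/2). The projection is proj_W(v) = U c.
Check: (v - proj_W(v)) · u_1 = 0  (should be 0).
Check: (v - proj_W(v)) · u_2 = 0  (should be 0).
Result: proj_W(v) = (2, -2, 0).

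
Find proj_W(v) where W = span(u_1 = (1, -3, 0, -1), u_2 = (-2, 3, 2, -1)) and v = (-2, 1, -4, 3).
proj_W(v) = (32/49, 90/49, -124/49, 22/7)

Set up U = [u_1 | ... | u_2] ∈ R^(4×2). The projector onto W = col(U) is P = U (U^T U)^(-1) U^T.
Compute U^T U =
  [11, -10]
  [-10, 18],
and U^T v = (-8, -4).
Solve U^T U · c = U^T v for the coefficients: c = (-92/49, -62/49). The projection is proj_W(v) = U c.
Check: (v - proj_W(v)) · u_1 = 0  (should be 0).
Check: (v - proj_W(v)) · u_2 = 0  (should be 0).
Result: proj_W(v) = (32/49, 90/49, -124/49, 22/7).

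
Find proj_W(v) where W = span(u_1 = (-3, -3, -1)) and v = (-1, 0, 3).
proj_W(v) = (0, 0, 0)

Set up U = [u_1 | ... | u_1] ∈ R^(3×1). The projector onto W = col(U) is P = U (U^T U)^(-1) U^T.
Compute U^T U =
  [19],
and U^T v = (0).
Solve U^T U · c = U^T v for the coefficients: c = (0). The projection is proj_W(v) = U c.
Check: (v - proj_W(v)) · u_1 = 0  (should be 0).
Result: proj_W(v) = (0, 0, 0).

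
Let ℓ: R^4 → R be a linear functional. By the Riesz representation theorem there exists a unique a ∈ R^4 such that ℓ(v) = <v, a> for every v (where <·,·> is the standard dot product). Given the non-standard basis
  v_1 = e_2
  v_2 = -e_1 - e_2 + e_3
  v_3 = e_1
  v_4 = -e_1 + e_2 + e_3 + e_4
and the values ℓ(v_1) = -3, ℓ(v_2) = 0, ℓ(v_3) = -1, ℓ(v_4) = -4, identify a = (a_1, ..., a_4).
a = (-1, -3, -4, 2)

Write a = (a_1, ..., a_4) in the standard basis. For each basis vector v_i, ℓ(v_i) = <v_i, a> is a linear equation in the a_j's. Collect the n equations into a matrix system V a = ℓ, where row i of V is v_i (expressed in the standard basis). Since V is invertible (lower-triangular with 1s on the diagonal, up to permutation), solve by back-substitution:
  V =
[[0, 1, 0, 0],
 [-1, -1, 1, 0],
 [1, 0, 0, 0],
 [-1, 1, 1, 1]]
  V a = (-3, 0, -1, -4)
Solving gives a = (-1, -3, -4, 2).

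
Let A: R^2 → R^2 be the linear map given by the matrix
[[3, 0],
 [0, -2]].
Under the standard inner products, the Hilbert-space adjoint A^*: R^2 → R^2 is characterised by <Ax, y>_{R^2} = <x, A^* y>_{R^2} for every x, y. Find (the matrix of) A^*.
A^* = A^T =
[[3, 0],
 [0, -2]]

For real matrices with standard dot products, the defining identity <Ax, y> = <x, A^* y> gives (Ax)^T y = x^T (A^*) y, i.e. x^T A^T y = x^T (A^*) y. Since this holds for all x, y, we must have A^* = A^T. Therefore
A^* =
[[3, 0],
 [0, -2]].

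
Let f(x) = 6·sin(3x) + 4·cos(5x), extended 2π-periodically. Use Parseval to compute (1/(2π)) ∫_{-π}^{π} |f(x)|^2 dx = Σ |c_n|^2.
Σ |c_n|^2 = 26

Expand |f|^2 and use orthogonality of {sin(nx), cos(mx)} on [-π, π]:
  ∫_{-π}^{π} sin(nx)^2 dx = π, ∫ cos(mx)^2 dx = π, and cross terms integrate to 0.
So ∫_{-π}^{π} f(x)^2 dx = 6^2 · π + 4^2 · π = (36 + 16)π.
Divide by 2π: (36 + 16)/2 = 26.
By Parseval, this equals Σ |c_n|^2.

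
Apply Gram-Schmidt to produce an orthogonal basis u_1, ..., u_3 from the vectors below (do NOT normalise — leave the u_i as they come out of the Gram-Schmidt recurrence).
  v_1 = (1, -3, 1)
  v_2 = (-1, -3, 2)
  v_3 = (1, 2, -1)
Orthogonal basis:
  u_1 = (1, -3, 1)
  u_2 = (-21/11, -3/11, 12/11)
  u_3 = (1/6, 1/6, 1/3)

Apply the Gram-Schmidt recurrence
  u_1 = v_1
  u_i = v_i − Σ_{j<i} ((v_i · u_j) / (u_j · u_j)) · u_j.

Step by step this gives:
  u_1 = (1, -3, 1)
  u_2 = (-21/11, -3/11, 12/11)
  u_3 = (1/6, 1/6, 1/3)

Orthogonality check:
  u_2 · u_1 = 0 (should be 0)
  u_3 · u_1 = 0 (should be 0)
  u_3 · u_2 = 0 (should be 0)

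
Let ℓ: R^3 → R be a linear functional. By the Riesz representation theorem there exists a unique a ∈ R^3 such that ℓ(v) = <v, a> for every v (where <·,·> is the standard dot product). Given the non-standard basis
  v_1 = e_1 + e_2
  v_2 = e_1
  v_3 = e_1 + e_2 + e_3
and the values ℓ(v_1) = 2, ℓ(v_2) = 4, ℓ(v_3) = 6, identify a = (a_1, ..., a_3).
a = (4, -2, 4)

Write a = (a_1, ..., a_3) in the standard basis. For each basis vector v_i, ℓ(v_i) = <v_i, a> is a linear equation in the a_j's. Collect the n equations into a matrix system V a = ℓ, where row i of V is v_i (expressed in the standard basis). Since V is invertible (lower-triangular with 1s on the diagonal, up to permutation), solve by back-substitution:
  V =
[[1, 1, 0],
 [1, 0, 0],
 [1, 1, 1]]
  V a = (2, 4, 6)
Solving gives a = (4, -2, 4).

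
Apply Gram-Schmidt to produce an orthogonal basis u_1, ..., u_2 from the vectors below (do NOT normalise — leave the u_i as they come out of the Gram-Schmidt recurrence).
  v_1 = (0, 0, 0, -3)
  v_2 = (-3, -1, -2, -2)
Orthogonal basis:
  u_1 = (0, 0, 0, -3)
  u_2 = (-3, -1, -2, 0)

Apply the Gram-Schmidt recurrence
  u_1 = v_1
  u_i = v_i − Σ_{j<i} ((v_i · u_j) / (u_j · u_j)) · u_j.

Step by step this gives:
  u_1 = (0, 0, 0, -3)
  u_2 = (-3, -1, -2, 0)

Orthogonality check:
  u_2 · u_1 = 0 (should be 0)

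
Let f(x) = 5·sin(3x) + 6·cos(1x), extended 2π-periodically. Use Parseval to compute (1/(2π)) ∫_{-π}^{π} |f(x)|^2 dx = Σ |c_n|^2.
Σ |c_n|^2 = 61/2

Expand |f|^2 and use orthogonality of {sin(nx), cos(mx)} on [-π, π]:
  ∫_{-π}^{π} sin(nx)^2 dx = π, ∫ cos(mx)^2 dx = π, and cross terms integrate to 0.
So ∫_{-π}^{π} f(x)^2 dx = 5^2 · π + 6^2 · π = (25 + 36)π.
Divide by 2π: (25 + 36)/2 = 61/2.
By Parseval, this equals Σ |c_n|^2.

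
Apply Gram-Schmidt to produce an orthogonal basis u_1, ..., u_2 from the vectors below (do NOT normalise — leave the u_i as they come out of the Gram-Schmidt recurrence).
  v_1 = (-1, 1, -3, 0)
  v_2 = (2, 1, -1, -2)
Orthogonal basis:
  u_1 = (-1, 1, -3, 0)
  u_2 = (24/11, 9/11, -5/11, -2)

Apply the Gram-Schmidt recurrence
  u_1 = v_1
  u_i = v_i − Σ_{j<i} ((v_i · u_j) / (u_j · u_j)) · u_j.

Step by step this gives:
  u_1 = (-1, 1, -3, 0)
  u_2 = (24/11, 9/11, -5/11, -2)

Orthogonality check:
  u_2 · u_1 = 0 (should be 0)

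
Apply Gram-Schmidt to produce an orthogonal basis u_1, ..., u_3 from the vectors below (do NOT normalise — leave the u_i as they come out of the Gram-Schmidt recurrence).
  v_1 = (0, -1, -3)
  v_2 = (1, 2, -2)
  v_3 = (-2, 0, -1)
Orthogonal basis:
  u_1 = (0, -1, -3)
  u_2 = (1, 12/5, -4/5)
  u_3 = (-68/37, 51/74, -17/74)

Apply the Gram-Schmidt recurrence
  u_1 = v_1
  u_i = v_i − Σ_{j<i} ((v_i · u_j) / (u_j · u_j)) · u_j.

Step by step this gives:
  u_1 = (0, -1, -3)
  u_2 = (1, 12/5, -4/5)
  u_3 = (-68/37, 51/74, -17/74)

Orthogonality check:
  u_2 · u_1 = 0 (should be 0)
  u_3 · u_1 = 0 (should be 0)
  u_3 · u_2 = 0 (should be 0)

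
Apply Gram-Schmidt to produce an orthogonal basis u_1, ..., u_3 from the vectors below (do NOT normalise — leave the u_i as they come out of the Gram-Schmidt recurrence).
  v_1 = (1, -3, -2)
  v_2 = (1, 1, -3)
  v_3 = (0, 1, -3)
Orthogonal basis:
  u_1 = (1, -3, -2)
  u_2 = (5/7, 13/7, -17/7)
  u_3 = (-121/138, -11/138, -22/69)

Apply the Gram-Schmidt recurrence
  u_1 = v_1
  u_i = v_i − Σ_{j<i} ((v_i · u_j) / (u_j · u_j)) · u_j.

Step by step this gives:
  u_1 = (1, -3, -2)
  u_2 = (5/7, 13/7, -17/7)
  u_3 = (-121/138, -11/138, -22/69)

Orthogonality check:
  u_2 · u_1 = 0 (should be 0)
  u_3 · u_1 = 0 (should be 0)
  u_3 · u_2 = 0 (should be 0)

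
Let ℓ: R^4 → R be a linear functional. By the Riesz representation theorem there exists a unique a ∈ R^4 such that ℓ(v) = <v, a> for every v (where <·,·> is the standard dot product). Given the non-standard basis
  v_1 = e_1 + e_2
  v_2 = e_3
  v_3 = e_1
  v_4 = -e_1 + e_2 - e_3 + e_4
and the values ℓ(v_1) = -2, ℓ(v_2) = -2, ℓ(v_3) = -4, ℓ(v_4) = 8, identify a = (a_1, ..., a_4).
a = (-4, 2, -2, 0)

Write a = (a_1, ..., a_4) in the standard basis. For each basis vector v_i, ℓ(v_i) = <v_i, a> is a linear equation in the a_j's. Collect the n equations into a matrix system V a = ℓ, where row i of V is v_i (expressed in the standard basis). Since V is invertible (lower-triangular with 1s on the diagonal, up to permutation), solve by back-substitution:
  V =
[[1, 1, 0, 0],
 [0, 0, 1, 0],
 [1, 0, 0, 0],
 [-1, 1, -1, 1]]
  V a = (-2, -2, -4, 8)
Solving gives a = (-4, 2, -2, 0).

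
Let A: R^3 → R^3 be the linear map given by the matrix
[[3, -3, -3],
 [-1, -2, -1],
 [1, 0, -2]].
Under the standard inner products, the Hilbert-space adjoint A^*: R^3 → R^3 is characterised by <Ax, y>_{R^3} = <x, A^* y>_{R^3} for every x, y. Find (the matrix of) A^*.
A^* = A^T =
[[3, -1, 1],
 [-3, -2, 0],
 [-3, -1, -2]]

For real matrices with standard dot products, the defining identity <Ax, y> = <x, A^* y> gives (Ax)^T y = x^T (A^*) y, i.e. x^T A^T y = x^T (A^*) y. Since this holds for all x, y, we must have A^* = A^T. Therefore
A^* =
[[3, -1, 1],
 [-3, -2, 0],
 [-3, -1, -2]].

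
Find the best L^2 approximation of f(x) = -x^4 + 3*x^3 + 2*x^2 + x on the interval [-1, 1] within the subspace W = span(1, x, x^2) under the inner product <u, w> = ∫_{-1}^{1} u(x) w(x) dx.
g(x) = 8*x^2/7 + 14*x/5 + 3/35

The best approximation g ∈ W is the orthogonal projection of f onto W. Writing g = a_0 + a_1 x + a_2 x^2, the coefficients solve the normal equations G · a = b where
  G_{ij} = <φ_i, φ_j> and b_i = <f, φ_i>, with φ_0 = 1, φ_1 = x, φ_2 = x^2.
G =
  [2, 0, 2/3]
  [0, 2/3, 0]
  [2/3, 0, 2/5],
b = (14/15, 28/15, 18/35).
Solving gives a_0 = 3/35, a_1 = 14/5, a_2 = 8/7, so
  g(x) = 8*x^2/7 + 14*x/5 + 3/35.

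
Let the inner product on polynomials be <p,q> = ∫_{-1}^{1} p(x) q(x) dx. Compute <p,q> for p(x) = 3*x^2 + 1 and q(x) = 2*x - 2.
<p,q> = -8

Expand the product: p(x)·q(x) = 6*x^3 - 6*x^2 + 2*x - 2.
∫_{-1}^{1} of each monomial x^k gives [2/(k+1) if k even, 0 if k odd]. Integrating term-by-term (or equivalently evaluating the antiderivative F(x) = 3*x^4/2 - 2*x^3 + x^2 - 2*x at the endpoints):
  F(1) − F(−1) = -3/2 − (13/2) = -8.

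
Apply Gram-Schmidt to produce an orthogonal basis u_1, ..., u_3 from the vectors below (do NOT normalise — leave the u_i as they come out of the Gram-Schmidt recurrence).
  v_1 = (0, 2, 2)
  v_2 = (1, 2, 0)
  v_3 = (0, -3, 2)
Orthogonal basis:
  u_1 = (0, 2, 2)
  u_2 = (1, 1, -1)
  u_3 = (5/3, -5/6, 5/6)

Apply the Gram-Schmidt recurrence
  u_1 = v_1
  u_i = v_i − Σ_{j<i} ((v_i · u_j) / (u_j · u_j)) · u_j.

Step by step this gives:
  u_1 = (0, 2, 2)
  u_2 = (1, 1, -1)
  u_3 = (5/3, -5/6, 5/6)

Orthogonality check:
  u_2 · u_1 = 0 (should be 0)
  u_3 · u_1 = 0 (should be 0)
  u_3 · u_2 = 0 (should be 0)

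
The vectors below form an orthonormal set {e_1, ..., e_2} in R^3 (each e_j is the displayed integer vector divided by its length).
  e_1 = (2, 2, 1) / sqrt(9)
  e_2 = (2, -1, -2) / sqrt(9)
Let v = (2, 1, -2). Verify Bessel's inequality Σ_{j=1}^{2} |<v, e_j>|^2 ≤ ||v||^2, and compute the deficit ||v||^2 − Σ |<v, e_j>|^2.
Σ |<v, e_j>|^2 = 65/9; ||v||^2 = 9; deficit = 16/9

Write each e_j = u_j / sqrt(<u_j, u_j>) where u_j is the displayed integer vector. Then <v, e_j> = <v, u_j> / sqrt(<u_j, u_j>), so |<v, e_j>|^2 = <v, u_j>^2 / <u_j, u_j>.
Coefficients: <v, e_1> = 4/sqrt(9), <v, e_2> = 7/sqrt(9).
Square and sum: Σ |<v, e_j>|^2 = 65/9.
Compute ||v||^2 = v·v = 9.
Deficit = 9 − 65/9 = 16/9 ≥ 0, confirming Bessel's inequality. (The deficit equals ||v − Σ <v,e_j> e_j||^2, the squared distance from v to span{e_j}.)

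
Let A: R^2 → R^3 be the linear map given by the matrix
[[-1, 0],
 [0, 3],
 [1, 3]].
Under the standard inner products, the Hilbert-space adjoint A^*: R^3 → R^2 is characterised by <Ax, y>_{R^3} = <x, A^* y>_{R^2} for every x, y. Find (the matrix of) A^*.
A^* = A^T =
[[-1, 0, 1],
 [0, 3, 3]]

For real matrices with standard dot products, the defining identity <Ax, y> = <x, A^* y> gives (Ax)^T y = x^T (A^*) y, i.e. x^T A^T y = x^T (A^*) y. Since this holds for all x, y, we must have A^* = A^T. Therefore
A^* =
[[-1, 0, 1],
 [0, 3, 3]].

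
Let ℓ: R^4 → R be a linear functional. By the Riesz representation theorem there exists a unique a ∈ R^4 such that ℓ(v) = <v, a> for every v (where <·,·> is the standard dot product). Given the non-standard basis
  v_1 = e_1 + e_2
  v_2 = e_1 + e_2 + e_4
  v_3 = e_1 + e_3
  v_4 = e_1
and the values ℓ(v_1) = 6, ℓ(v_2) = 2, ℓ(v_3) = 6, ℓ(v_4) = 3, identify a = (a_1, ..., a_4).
a = (3, 3, 3, -4)

Write a = (a_1, ..., a_4) in the standard basis. For each basis vector v_i, ℓ(v_i) = <v_i, a> is a linear equation in the a_j's. Collect the n equations into a matrix system V a = ℓ, where row i of V is v_i (expressed in the standard basis). Since V is invertible (lower-triangular with 1s on the diagonal, up to permutation), solve by back-substitution:
  V =
[[1, 1, 0, 0],
 [1, 1, 0, 1],
 [1, 0, 1, 0],
 [1, 0, 0, 0]]
  V a = (6, 2, 6, 3)
Solving gives a = (3, 3, 3, -4).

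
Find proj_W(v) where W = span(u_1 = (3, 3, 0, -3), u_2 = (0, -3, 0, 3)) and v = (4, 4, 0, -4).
proj_W(v) = (4, 4, 0, -4)

Set up U = [u_1 | ... | u_2] ∈ R^(4×2). The projector onto W = col(U) is P = U (U^T U)^(-1) U^T.
Compute U^T U =
  [27, -18]
  [-18, 18],
and U^T v = (36, -24).
Solve U^T U · c = U^T v for the coefficients: c = (4/3, 0). The projection is proj_W(v) = U c.
Check: (v - proj_W(v)) · u_1 = 0  (should be 0).
Check: (v - proj_W(v)) · u_2 = 0  (should be 0).
Result: proj_W(v) = (4, 4, 0, -4).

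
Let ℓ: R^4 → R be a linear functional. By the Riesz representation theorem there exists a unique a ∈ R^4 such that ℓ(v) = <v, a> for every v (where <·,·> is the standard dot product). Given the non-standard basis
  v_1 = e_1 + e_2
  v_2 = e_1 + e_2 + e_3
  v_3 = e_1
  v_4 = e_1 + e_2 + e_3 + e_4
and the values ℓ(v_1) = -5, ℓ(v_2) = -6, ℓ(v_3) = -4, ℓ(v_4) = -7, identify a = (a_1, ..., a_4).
a = (-4, -1, -1, -1)

Write a = (a_1, ..., a_4) in the standard basis. For each basis vector v_i, ℓ(v_i) = <v_i, a> is a linear equation in the a_j's. Collect the n equations into a matrix system V a = ℓ, where row i of V is v_i (expressed in the standard basis). Since V is invertible (lower-triangular with 1s on the diagonal, up to permutation), solve by back-substitution:
  V =
[[1, 1, 0, 0],
 [1, 1, 1, 0],
 [1, 0, 0, 0],
 [1, 1, 1, 1]]
  V a = (-5, -6, -4, -7)
Solving gives a = (-4, -1, -1, -1).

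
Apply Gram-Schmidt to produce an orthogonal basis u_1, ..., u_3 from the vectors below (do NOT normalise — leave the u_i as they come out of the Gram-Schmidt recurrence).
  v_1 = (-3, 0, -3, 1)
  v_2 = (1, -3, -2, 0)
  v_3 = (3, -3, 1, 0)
Orthogonal basis:
  u_1 = (-3, 0, -3, 1)
  u_2 = (28/19, -3, -29/19, -3/19)
  u_3 = (-49/257, -93/257, 115/257, 198/257)

Apply the Gram-Schmidt recurrence
  u_1 = v_1
  u_i = v_i − Σ_{j<i} ((v_i · u_j) / (u_j · u_j)) · u_j.

Step by step this gives:
  u_1 = (-3, 0, -3, 1)
  u_2 = (28/19, -3, -29/19, -3/19)
  u_3 = (-49/257, -93/257, 115/257, 198/257)

Orthogonality check:
  u_2 · u_1 = 0 (should be 0)
  u_3 · u_1 = 0 (should be 0)
  u_3 · u_2 = 0 (should be 0)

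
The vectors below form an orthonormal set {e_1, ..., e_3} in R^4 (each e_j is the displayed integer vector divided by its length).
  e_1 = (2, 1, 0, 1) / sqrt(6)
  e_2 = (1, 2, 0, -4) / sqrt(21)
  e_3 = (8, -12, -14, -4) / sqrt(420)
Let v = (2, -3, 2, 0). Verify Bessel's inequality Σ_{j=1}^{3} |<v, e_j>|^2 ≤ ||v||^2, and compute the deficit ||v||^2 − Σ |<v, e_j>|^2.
Σ |<v, e_j>|^2 = 23/10; ||v||^2 = 17; deficit = 147/10

Write each e_j = u_j / sqrt(<u_j, u_j>) where u_j is the displayed integer vector. Then <v, e_j> = <v, u_j> / sqrt(<u_j, u_j>), so |<v, e_j>|^2 = <v, u_j>^2 / <u_j, u_j>.
Coefficients: <v, e_1> = 1/sqrt(6), <v, e_2> = -4/sqrt(21), <v, e_3> = 24/sqrt(420).
Square and sum: Σ |<v, e_j>|^2 = 23/10.
Compute ||v||^2 = v·v = 17.
Deficit = 17 − 23/10 = 147/10 ≥ 0, confirming Bessel's inequality. (The deficit equals ||v − Σ <v,e_j> e_j||^2, the squared distance from v to span{e_j}.)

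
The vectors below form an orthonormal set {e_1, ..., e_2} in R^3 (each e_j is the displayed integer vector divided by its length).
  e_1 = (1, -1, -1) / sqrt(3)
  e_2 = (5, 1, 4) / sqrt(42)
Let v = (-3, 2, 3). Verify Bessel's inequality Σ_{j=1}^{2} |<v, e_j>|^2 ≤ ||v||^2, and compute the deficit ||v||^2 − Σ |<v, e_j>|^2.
Σ |<v, e_j>|^2 = 299/14; ||v||^2 = 22; deficit = 9/14

Write each e_j = u_j / sqrt(<u_j, u_j>) where u_j is the displayed integer vector. Then <v, e_j> = <v, u_j> / sqrt(<u_j, u_j>), so |<v, e_j>|^2 = <v, u_j>^2 / <u_j, u_j>.
Coefficients: <v, e_1> = -8/sqrt(3), <v, e_2> = -1/sqrt(42).
Square and sum: Σ |<v, e_j>|^2 = 299/14.
Compute ||v||^2 = v·v = 22.
Deficit = 22 − 299/14 = 9/14 ≥ 0, confirming Bessel's inequality. (The deficit equals ||v − Σ <v,e_j> e_j||^2, the squared distance from v to span{e_j}.)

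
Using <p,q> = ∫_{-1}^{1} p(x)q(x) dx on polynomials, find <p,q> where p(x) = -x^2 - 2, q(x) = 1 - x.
<p,q> = -14/3

Expand the product: p(x)·q(x) = x^3 - x^2 + 2*x - 2.
∫_{-1}^{1} of each monomial x^k gives [2/(k+1) if k even, 0 if k odd]. Integrating term-by-term (or equivalently evaluating the antiderivative F(x) = x^4/4 - x^3/3 + x^2 - 2*x at the endpoints):
  F(1) − F(−1) = -13/12 − (43/12) = -14/3.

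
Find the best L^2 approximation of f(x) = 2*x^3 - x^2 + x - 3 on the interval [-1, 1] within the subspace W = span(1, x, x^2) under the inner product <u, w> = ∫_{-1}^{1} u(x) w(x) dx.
g(x) = -x^2 + 11*x/5 - 3

The best approximation g ∈ W is the orthogonal projection of f onto W. Writing g = a_0 + a_1 x + a_2 x^2, the coefficients solve the normal equations G · a = b where
  G_{ij} = <φ_i, φ_j> and b_i = <f, φ_i>, with φ_0 = 1, φ_1 = x, φ_2 = x^2.
G =
  [2, 0, 2/3]
  [0, 2/3, 0]
  [2/3, 0, 2/5],
b = (-20/3, 22/15, -12/5).
Solving gives a_0 = -3, a_1 = 11/5, a_2 = -1, so
  g(x) = -x^2 + 11*x/5 - 3.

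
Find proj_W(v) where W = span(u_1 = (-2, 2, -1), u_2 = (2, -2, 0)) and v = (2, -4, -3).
proj_W(v) = (3, -3, -3)

Set up U = [u_1 | ... | u_2] ∈ R^(3×2). The projector onto W = col(U) is P = U (U^T U)^(-1) U^T.
Compute U^T U =
  [9, -8]
  [-8, 8],
and U^T v = (-9, 12).
Solve U^T U · c = U^T v for the coefficients: c = (3, 9/2). The projection is proj_W(v) = U c.
Check: (v - proj_W(v)) · u_1 = 0  (should be 0).
Check: (v - proj_W(v)) · u_2 = 0  (should be 0).
Result: proj_W(v) = (3, -3, -3).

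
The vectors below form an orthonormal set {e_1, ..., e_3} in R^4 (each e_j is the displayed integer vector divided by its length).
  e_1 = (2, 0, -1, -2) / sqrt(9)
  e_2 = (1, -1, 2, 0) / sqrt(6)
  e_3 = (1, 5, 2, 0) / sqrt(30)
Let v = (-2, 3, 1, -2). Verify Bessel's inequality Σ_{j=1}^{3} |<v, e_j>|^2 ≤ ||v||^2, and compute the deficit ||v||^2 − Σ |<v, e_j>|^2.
Σ |<v, e_j>|^2 = 82/9; ||v||^2 = 18; deficit = 80/9

Write each e_j = u_j / sqrt(<u_j, u_j>) where u_j is the displayed integer vector. Then <v, e_j> = <v, u_j> / sqrt(<u_j, u_j>), so |<v, e_j>|^2 = <v, u_j>^2 / <u_j, u_j>.
Coefficients: <v, e_1> = -1/sqrt(9), <v, e_2> = -3/sqrt(6), <v, e_3> = 15/sqrt(30).
Square and sum: Σ |<v, e_j>|^2 = 82/9.
Compute ||v||^2 = v·v = 18.
Deficit = 18 − 82/9 = 80/9 ≥ 0, confirming Bessel's inequality. (The deficit equals ||v − Σ <v,e_j> e_j||^2, the squared distance from v to span{e_j}.)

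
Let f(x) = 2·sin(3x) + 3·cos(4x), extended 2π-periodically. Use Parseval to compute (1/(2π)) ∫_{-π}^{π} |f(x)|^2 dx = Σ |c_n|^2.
Σ |c_n|^2 = 13/2

Expand |f|^2 and use orthogonality of {sin(nx), cos(mx)} on [-π, π]:
  ∫_{-π}^{π} sin(nx)^2 dx = π, ∫ cos(mx)^2 dx = π, and cross terms integrate to 0.
So ∫_{-π}^{π} f(x)^2 dx = 2^2 · π + 3^2 · π = (4 + 9)π.
Divide by 2π: (4 + 9)/2 = 13/2.
By Parseval, this equals Σ |c_n|^2.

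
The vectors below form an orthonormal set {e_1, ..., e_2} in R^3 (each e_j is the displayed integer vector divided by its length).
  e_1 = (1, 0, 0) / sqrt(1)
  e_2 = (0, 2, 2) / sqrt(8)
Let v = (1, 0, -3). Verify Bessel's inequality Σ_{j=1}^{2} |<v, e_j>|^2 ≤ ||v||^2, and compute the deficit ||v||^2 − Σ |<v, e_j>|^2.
Σ |<v, e_j>|^2 = 11/2; ||v||^2 = 10; deficit = 9/2

Write each e_j = u_j / sqrt(<u_j, u_j>) where u_j is the displayed integer vector. Then <v, e_j> = <v, u_j> / sqrt(<u_j, u_j>), so |<v, e_j>|^2 = <v, u_j>^2 / <u_j, u_j>.
Coefficients: <v, e_1> = 1/sqrt(1), <v, e_2> = -6/sqrt(8).
Square and sum: Σ |<v, e_j>|^2 = 11/2.
Compute ||v||^2 = v·v = 10.
Deficit = 10 − 11/2 = 9/2 ≥ 0, confirming Bessel's inequality. (The deficit equals ||v − Σ <v,e_j> e_j||^2, the squared distance from v to span{e_j}.)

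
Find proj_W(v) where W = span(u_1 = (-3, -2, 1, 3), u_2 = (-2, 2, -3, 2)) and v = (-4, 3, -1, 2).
proj_W(v) = (-617/229, 302/229, -579/229, 617/229)

Set up U = [u_1 | ... | u_2] ∈ R^(4×2). The projector onto W = col(U) is P = U (U^T U)^(-1) U^T.
Compute U^T U =
  [23, 5]
  [5, 21],
and U^T v = (11, 21).
Solve U^T U · c = U^T v for the coefficients: c = (63/229, 214/229). The projection is proj_W(v) = U c.
Check: (v - proj_W(v)) · u_1 = 0  (should be 0).
Check: (v - proj_W(v)) · u_2 = 0  (should be 0).
Result: proj_W(v) = (-617/229, 302/229, -579/229, 617/229).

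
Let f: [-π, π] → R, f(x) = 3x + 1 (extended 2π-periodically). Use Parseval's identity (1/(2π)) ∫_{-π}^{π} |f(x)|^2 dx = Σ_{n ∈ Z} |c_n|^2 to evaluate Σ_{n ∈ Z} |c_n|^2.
Σ |c_n|^2 = 3π^2 + 1

Expand and integrate term by term over [-π, π]:
  ∫ (3x)^2 dx = 9·(2π^3/3); ∫ 2·3·(1)·x dx = 0 (odd integrand); ∫ 1^2 dx = 1·2π.
So (1/(2π)) ∫_{-π}^{π} (3x + 1)^2 dx = 9π^2/3 + 1 = 3π^2 + 1.
Parseval ⇒ Σ |c_n|^2 = 3π^2 + 1.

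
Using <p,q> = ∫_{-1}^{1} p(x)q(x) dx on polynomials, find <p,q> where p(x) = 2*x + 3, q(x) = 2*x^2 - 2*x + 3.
<p,q> = 58/3

Expand the product: p(x)·q(x) = 4*x^3 + 2*x^2 + 9.
∫_{-1}^{1} of each monomial x^k gives [2/(k+1) if k even, 0 if k odd]. Integrating term-by-term (or equivalently evaluating the antiderivative F(x) = x^4 + 2*x^3/3 + 9*x at the endpoints):
  F(1) − F(−1) = 32/3 − (-26/3) = 58/3.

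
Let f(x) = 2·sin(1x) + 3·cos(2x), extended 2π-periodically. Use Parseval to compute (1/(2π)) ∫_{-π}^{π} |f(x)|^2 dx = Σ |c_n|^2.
Σ |c_n|^2 = 13/2

Expand |f|^2 and use orthogonality of {sin(nx), cos(mx)} on [-π, π]:
  ∫_{-π}^{π} sin(nx)^2 dx = π, ∫ cos(mx)^2 dx = π, and cross terms integrate to 0.
So ∫_{-π}^{π} f(x)^2 dx = 2^2 · π + 3^2 · π = (4 + 9)π.
Divide by 2π: (4 + 9)/2 = 13/2.
By Parseval, this equals Σ |c_n|^2.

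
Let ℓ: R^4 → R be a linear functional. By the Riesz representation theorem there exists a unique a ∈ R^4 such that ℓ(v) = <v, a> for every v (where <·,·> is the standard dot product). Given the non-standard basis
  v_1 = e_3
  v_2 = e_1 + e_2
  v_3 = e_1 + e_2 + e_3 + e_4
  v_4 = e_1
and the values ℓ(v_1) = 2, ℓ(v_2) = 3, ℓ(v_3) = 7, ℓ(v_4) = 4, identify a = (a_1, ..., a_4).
a = (4, -1, 2, 2)

Write a = (a_1, ..., a_4) in the standard basis. For each basis vector v_i, ℓ(v_i) = <v_i, a> is a linear equation in the a_j's. Collect the n equations into a matrix system V a = ℓ, where row i of V is v_i (expressed in the standard basis). Since V is invertible (lower-triangular with 1s on the diagonal, up to permutation), solve by back-substitution:
  V =
[[0, 0, 1, 0],
 [1, 1, 0, 0],
 [1, 1, 1, 1],
 [1, 0, 0, 0]]
  V a = (2, 3, 7, 4)
Solving gives a = (4, -1, 2, 2).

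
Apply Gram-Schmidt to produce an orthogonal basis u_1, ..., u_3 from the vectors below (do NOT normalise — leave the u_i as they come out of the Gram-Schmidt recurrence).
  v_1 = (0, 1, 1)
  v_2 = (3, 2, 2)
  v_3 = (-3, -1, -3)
Orthogonal basis:
  u_1 = (0, 1, 1)
  u_2 = (3, 0, 0)
  u_3 = (0, 1, -1)

Apply the Gram-Schmidt recurrence
  u_1 = v_1
  u_i = v_i − Σ_{j<i} ((v_i · u_j) / (u_j · u_j)) · u_j.

Step by step this gives:
  u_1 = (0, 1, 1)
  u_2 = (3, 0, 0)
  u_3 = (0, 1, -1)

Orthogonality check:
  u_2 · u_1 = 0 (should be 0)
  u_3 · u_1 = 0 (should be 0)
  u_3 · u_2 = 0 (should be 0)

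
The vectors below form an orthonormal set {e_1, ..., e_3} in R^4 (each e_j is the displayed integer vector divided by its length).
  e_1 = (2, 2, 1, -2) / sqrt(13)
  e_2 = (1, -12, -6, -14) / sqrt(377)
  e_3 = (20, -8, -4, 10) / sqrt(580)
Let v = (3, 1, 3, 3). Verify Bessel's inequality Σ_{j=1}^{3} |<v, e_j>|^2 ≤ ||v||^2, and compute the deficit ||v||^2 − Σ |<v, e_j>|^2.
Σ |<v, e_j>|^2 = 23; ||v||^2 = 28; deficit = 5

Write each e_j = u_j / sqrt(<u_j, u_j>) where u_j is the displayed integer vector. Then <v, e_j> = <v, u_j> / sqrt(<u_j, u_j>), so |<v, e_j>|^2 = <v, u_j>^2 / <u_j, u_j>.
Coefficients: <v, e_1> = 5/sqrt(13), <v, e_2> = -69/sqrt(377), <v, e_3> = 70/sqrt(580).
Square and sum: Σ |<v, e_j>|^2 = 23.
Compute ||v||^2 = v·v = 28.
Deficit = 28 − 23 = 5 ≥ 0, confirming Bessel's inequality. (The deficit equals ||v − Σ <v,e_j> e_j||^2, the squared distance from v to span{e_j}.)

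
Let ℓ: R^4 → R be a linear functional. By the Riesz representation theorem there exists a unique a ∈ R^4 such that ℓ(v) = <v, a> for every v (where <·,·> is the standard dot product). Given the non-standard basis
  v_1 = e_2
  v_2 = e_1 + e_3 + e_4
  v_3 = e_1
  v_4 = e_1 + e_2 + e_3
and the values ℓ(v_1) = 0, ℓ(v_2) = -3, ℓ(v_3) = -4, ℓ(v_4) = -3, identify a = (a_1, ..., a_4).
a = (-4, 0, 1, 0)

Write a = (a_1, ..., a_4) in the standard basis. For each basis vector v_i, ℓ(v_i) = <v_i, a> is a linear equation in the a_j's. Collect the n equations into a matrix system V a = ℓ, where row i of V is v_i (expressed in the standard basis). Since V is invertible (lower-triangular with 1s on the diagonal, up to permutation), solve by back-substitution:
  V =
[[0, 1, 0, 0],
 [1, 0, 1, 1],
 [1, 0, 0, 0],
 [1, 1, 1, 0]]
  V a = (0, -3, -4, -3)
Solving gives a = (-4, 0, 1, 0).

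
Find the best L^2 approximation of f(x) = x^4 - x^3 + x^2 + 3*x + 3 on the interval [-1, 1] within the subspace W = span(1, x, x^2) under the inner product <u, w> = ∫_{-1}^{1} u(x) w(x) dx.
g(x) = 13*x^2/7 + 12*x/5 + 102/35

The best approximation g ∈ W is the orthogonal projection of f onto W. Writing g = a_0 + a_1 x + a_2 x^2, the coefficients solve the normal equations G · a = b where
  G_{ij} = <φ_i, φ_j> and b_i = <f, φ_i>, with φ_0 = 1, φ_1 = x, φ_2 = x^2.
G =
  [2, 0, 2/3]
  [0, 2/3, 0]
  [2/3, 0, 2/5],
b = (106/15, 8/5, 94/35).
Solving gives a_0 = 102/35, a_1 = 12/5, a_2 = 13/7, so
  g(x) = 13*x^2/7 + 12*x/5 + 102/35.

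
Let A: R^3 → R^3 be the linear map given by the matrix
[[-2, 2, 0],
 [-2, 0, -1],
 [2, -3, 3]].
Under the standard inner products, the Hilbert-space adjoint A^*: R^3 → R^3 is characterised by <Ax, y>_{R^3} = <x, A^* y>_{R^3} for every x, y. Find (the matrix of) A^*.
A^* = A^T =
[[-2, -2, 2],
 [2, 0, -3],
 [0, -1, 3]]

For real matrices with standard dot products, the defining identity <Ax, y> = <x, A^* y> gives (Ax)^T y = x^T (A^*) y, i.e. x^T A^T y = x^T (A^*) y. Since this holds for all x, y, we must have A^* = A^T. Therefore
A^* =
[[-2, -2, 2],
 [2, 0, -3],
 [0, -1, 3]].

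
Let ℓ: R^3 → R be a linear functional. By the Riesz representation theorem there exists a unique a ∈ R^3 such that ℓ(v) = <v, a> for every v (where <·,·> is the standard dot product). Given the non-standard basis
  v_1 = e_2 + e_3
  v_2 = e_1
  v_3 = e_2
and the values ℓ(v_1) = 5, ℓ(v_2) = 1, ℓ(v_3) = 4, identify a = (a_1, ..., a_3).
a = (1, 4, 1)

Write a = (a_1, ..., a_3) in the standard basis. For each basis vector v_i, ℓ(v_i) = <v_i, a> is a linear equation in the a_j's. Collect the n equations into a matrix system V a = ℓ, where row i of V is v_i (expressed in the standard basis). Since V is invertible (lower-triangular with 1s on the diagonal, up to permutation), solve by back-substitution:
  V =
[[0, 1, 1],
 [1, 0, 0],
 [0, 1, 0]]
  V a = (5, 1, 4)
Solving gives a = (1, 4, 1).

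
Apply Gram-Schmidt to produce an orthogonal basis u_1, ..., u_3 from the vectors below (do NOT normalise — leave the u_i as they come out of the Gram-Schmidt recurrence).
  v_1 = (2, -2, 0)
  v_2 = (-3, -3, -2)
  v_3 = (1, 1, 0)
Orthogonal basis:
  u_1 = (2, -2, 0)
  u_2 = (-3, -3, -2)
  u_3 = (2/11, 2/11, -6/11)

Apply the Gram-Schmidt recurrence
  u_1 = v_1
  u_i = v_i − Σ_{j<i} ((v_i · u_j) / (u_j · u_j)) · u_j.

Step by step this gives:
  u_1 = (2, -2, 0)
  u_2 = (-3, -3, -2)
  u_3 = (2/11, 2/11, -6/11)

Orthogonality check:
  u_2 · u_1 = 0 (should be 0)
  u_3 · u_1 = 0 (should be 0)
  u_3 · u_2 = 0 (should be 0)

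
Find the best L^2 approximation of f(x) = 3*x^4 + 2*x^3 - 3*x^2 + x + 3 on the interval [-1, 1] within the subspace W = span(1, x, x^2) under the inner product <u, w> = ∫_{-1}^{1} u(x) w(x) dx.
g(x) = -3*x^2/7 + 11*x/5 + 96/35

The best approximation g ∈ W is the orthogonal projection of f onto W. Writing g = a_0 + a_1 x + a_2 x^2, the coefficients solve the normal equations G · a = b where
  G_{ij} = <φ_i, φ_j> and b_i = <f, φ_i>, with φ_0 = 1, φ_1 = x, φ_2 = x^2.
G =
  [2, 0, 2/3]
  [0, 2/3, 0]
  [2/3, 0, 2/5],
b = (26/5, 22/15, 58/35).
Solving gives a_0 = 96/35, a_1 = 11/5, a_2 = -3/7, so
  g(x) = -3*x^2/7 + 11*x/5 + 96/35.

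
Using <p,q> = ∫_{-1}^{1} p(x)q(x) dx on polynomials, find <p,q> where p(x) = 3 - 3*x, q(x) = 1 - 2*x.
<p,q> = 10

Expand the product: p(x)·q(x) = 6*x^2 - 9*x + 3.
∫_{-1}^{1} of each monomial x^k gives [2/(k+1) if k even, 0 if k odd]. Integrating term-by-term (or equivalently evaluating the antiderivative F(x) = 2*x^3 - 9*x^2/2 + 3*x at the endpoints):
  F(1) − F(−1) = 1/2 − (-19/2) = 10.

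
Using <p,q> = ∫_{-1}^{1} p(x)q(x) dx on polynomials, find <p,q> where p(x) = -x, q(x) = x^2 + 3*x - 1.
<p,q> = -2

Expand the product: p(x)·q(x) = -x^3 - 3*x^2 + x.
∫_{-1}^{1} of each monomial x^k gives [2/(k+1) if k even, 0 if k odd]. Integrating term-by-term (or equivalently evaluating the antiderivative F(x) = -x^4/4 - x^3 + x^2/2 at the endpoints):
  F(1) − F(−1) = -3/4 − (5/4) = -2.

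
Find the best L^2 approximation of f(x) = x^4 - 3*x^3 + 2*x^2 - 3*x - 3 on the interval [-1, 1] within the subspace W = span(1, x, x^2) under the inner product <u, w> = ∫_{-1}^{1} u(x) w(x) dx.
g(x) = 20*x^2/7 - 24*x/5 - 108/35

The best approximation g ∈ W is the orthogonal projection of f onto W. Writing g = a_0 + a_1 x + a_2 x^2, the coefficients solve the normal equations G · a = b where
  G_{ij} = <φ_i, φ_j> and b_i = <f, φ_i>, with φ_0 = 1, φ_1 = x, φ_2 = x^2.
G =
  [2, 0, 2/3]
  [0, 2/3, 0]
  [2/3, 0, 2/5],
b = (-64/15, -16/5, -32/35).
Solving gives a_0 = -108/35, a_1 = -24/5, a_2 = 20/7, so
  g(x) = 20*x^2/7 - 24*x/5 - 108/35.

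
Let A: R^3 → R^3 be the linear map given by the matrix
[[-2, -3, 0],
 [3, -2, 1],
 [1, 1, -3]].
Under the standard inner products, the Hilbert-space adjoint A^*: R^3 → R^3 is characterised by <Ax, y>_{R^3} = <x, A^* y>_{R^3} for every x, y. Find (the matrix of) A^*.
A^* = A^T =
[[-2, 3, 1],
 [-3, -2, 1],
 [0, 1, -3]]

For real matrices with standard dot products, the defining identity <Ax, y> = <x, A^* y> gives (Ax)^T y = x^T (A^*) y, i.e. x^T A^T y = x^T (A^*) y. Since this holds for all x, y, we must have A^* = A^T. Therefore
A^* =
[[-2, 3, 1],
 [-3, -2, 1],
 [0, 1, -3]].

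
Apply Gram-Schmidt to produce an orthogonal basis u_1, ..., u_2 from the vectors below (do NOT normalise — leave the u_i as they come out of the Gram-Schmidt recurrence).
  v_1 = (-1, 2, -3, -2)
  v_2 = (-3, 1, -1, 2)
Orthogonal basis:
  u_1 = (-1, 2, -3, -2)
  u_2 = (-25/9, 5/9, -1/3, 22/9)

Apply the Gram-Schmidt recurrence
  u_1 = v_1
  u_i = v_i − Σ_{j<i} ((v_i · u_j) / (u_j · u_j)) · u_j.

Step by step this gives:
  u_1 = (-1, 2, -3, -2)
  u_2 = (-25/9, 5/9, -1/3, 22/9)

Orthogonality check:
  u_2 · u_1 = 0 (should be 0)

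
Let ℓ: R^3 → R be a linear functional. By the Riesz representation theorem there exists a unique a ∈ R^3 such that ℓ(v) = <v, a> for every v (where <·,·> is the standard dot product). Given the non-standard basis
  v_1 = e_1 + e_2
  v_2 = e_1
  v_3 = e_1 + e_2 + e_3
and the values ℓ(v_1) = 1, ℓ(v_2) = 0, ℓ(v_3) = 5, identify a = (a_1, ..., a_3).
a = (0, 1, 4)

Write a = (a_1, ..., a_3) in the standard basis. For each basis vector v_i, ℓ(v_i) = <v_i, a> is a linear equation in the a_j's. Collect the n equations into a matrix system V a = ℓ, where row i of V is v_i (expressed in the standard basis). Since V is invertible (lower-triangular with 1s on the diagonal, up to permutation), solve by back-substitution:
  V =
[[1, 1, 0],
 [1, 0, 0],
 [1, 1, 1]]
  V a = (1, 0, 5)
Solving gives a = (0, 1, 4).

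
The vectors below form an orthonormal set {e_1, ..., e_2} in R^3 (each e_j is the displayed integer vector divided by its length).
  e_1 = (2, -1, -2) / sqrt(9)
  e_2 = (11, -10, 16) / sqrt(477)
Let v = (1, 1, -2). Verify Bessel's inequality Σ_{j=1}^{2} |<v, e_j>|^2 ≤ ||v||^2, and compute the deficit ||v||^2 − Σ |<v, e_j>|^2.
Σ |<v, e_j>|^2 = 254/53; ||v||^2 = 6; deficit = 64/53

Write each e_j = u_j / sqrt(<u_j, u_j>) where u_j is the displayed integer vector. Then <v, e_j> = <v, u_j> / sqrt(<u_j, u_j>), so |<v, e_j>|^2 = <v, u_j>^2 / <u_j, u_j>.
Coefficients: <v, e_1> = 5/sqrt(9), <v, e_2> = -31/sqrt(477).
Square and sum: Σ |<v, e_j>|^2 = 254/53.
Compute ||v||^2 = v·v = 6.
Deficit = 6 − 254/53 = 64/53 ≥ 0, confirming Bessel's inequality. (The deficit equals ||v − Σ <v,e_j> e_j||^2, the squared distance from v to span{e_j}.)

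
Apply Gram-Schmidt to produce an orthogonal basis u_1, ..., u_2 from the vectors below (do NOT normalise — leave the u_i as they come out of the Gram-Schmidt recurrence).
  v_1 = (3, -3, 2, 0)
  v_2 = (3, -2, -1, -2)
Orthogonal basis:
  u_1 = (3, -3, 2, 0)
  u_2 = (27/22, -5/22, -24/11, -2)

Apply the Gram-Schmidt recurrence
  u_1 = v_1
  u_i = v_i − Σ_{j<i} ((v_i · u_j) / (u_j · u_j)) · u_j.

Step by step this gives:
  u_1 = (3, -3, 2, 0)
  u_2 = (27/22, -5/22, -24/11, -2)

Orthogonality check:
  u_2 · u_1 = 0 (should be 0)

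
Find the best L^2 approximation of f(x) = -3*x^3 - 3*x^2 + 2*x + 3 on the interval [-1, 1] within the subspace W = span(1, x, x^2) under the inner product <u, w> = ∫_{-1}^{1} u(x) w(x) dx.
g(x) = -3*x^2 + x/5 + 3

The best approximation g ∈ W is the orthogonal projection of f onto W. Writing g = a_0 + a_1 x + a_2 x^2, the coefficients solve the normal equations G · a = b where
  G_{ij} = <φ_i, φ_j> and b_i = <f, φ_i>, with φ_0 = 1, φ_1 = x, φ_2 = x^2.
G =
  [2, 0, 2/3]
  [0, 2/3, 0]
  [2/3, 0, 2/5],
b = (4, 2/15, 4/5).
Solving gives a_0 = 3, a_1 = 1/5, a_2 = -3, so
  g(x) = -3*x^2 + x/5 + 3.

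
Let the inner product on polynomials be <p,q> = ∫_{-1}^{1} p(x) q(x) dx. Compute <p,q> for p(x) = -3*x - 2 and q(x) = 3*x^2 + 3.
<p,q> = -16

Expand the product: p(x)·q(x) = -9*x^3 - 6*x^2 - 9*x - 6.
∫_{-1}^{1} of each monomial x^k gives [2/(k+1) if k even, 0 if k odd]. Integrating term-by-term (or equivalently evaluating the antiderivative F(x) = -9*x^4/4 - 2*x^3 - 9*x^2/2 - 6*x at the endpoints):
  F(1) − F(−1) = -59/4 − (5/4) = -16.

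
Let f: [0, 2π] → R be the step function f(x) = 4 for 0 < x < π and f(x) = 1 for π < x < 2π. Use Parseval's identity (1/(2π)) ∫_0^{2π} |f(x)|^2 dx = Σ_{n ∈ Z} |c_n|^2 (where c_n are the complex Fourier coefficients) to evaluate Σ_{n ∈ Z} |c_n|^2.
Σ |c_n|^2 = 17/2

Parseval equates the L^2 energy of f (normalised by 1/(2π)) with the ℓ^2 sum of its Fourier coefficients: (1/(2π)) ∫_0^{2π} |f|^2 = Σ |c_n|^2.
Compute the left side: (1/(2π)) [∫_0^π 4^2 dx + ∫_π^{2π} 1^2 dx] = (1/(2π)) · (16π + 1π) = (16 + 1)/2 = 17/2.
So Σ_{n ∈ Z} |c_n|^2 = 17/2.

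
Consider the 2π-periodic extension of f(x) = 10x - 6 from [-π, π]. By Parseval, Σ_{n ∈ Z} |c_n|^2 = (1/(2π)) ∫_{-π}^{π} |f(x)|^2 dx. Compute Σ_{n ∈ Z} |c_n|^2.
Σ |c_n|^2 = 100π^2/3 + 36

Expand and integrate term by term over [-π, π]:
  ∫ (10x)^2 dx = 100·(2π^3/3); ∫ 2·10·(-6)·x dx = 0 (odd integrand); ∫ (-6)^2 dx = 36·2π.
So (1/(2π)) ∫_{-π}^{π} (10x - 6)^2 dx = 100π^2/3 + 36 = 100π^2/3 + 36.
Parseval ⇒ Σ |c_n|^2 = 100π^2/3 + 36.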